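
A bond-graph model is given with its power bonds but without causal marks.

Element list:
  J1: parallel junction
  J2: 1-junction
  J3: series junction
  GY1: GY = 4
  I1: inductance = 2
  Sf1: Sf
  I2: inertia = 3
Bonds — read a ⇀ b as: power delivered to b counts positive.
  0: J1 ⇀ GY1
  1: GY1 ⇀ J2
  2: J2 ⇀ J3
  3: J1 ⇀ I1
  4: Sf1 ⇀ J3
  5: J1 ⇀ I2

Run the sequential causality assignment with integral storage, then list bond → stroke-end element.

β0 |J1
β1 |J2
β2 |J3
β3 |I1
β4 |Sf1
β5 |I2

bond 4 →Sf1  (source Sf1 imposes f)
bond 2 →J3  (1-jn J3 has f-setter on 4)
bond 1 →J2  (J2 flow already set via bond 2)
bond 0 →J1  (GY GY1: same side as bond 1)
bond 3 →I1  (J1: bond 0 brought effort, rest push out)
bond 5 →I2  (J1: bond 0 brought effort, rest push out)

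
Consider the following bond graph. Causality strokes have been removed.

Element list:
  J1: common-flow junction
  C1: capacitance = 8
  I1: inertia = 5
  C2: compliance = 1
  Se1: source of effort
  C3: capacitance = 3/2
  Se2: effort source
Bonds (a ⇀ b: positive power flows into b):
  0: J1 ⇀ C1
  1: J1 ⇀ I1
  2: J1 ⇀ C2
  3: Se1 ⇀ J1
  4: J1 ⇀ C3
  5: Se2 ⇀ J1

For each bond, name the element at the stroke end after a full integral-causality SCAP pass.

bond 3 |J1  (Se1 (Se) sets effort on bond)
bond 5 |J1  (Se2 (Se) sets effort on bond)
bond 0 |J1  (C1 integral (e out))
bond 1 |I1  (I1: I, integral causality)
bond 2 |J1  (common-f at J1 fixed by 1)
bond 4 |J1  (1-jn J1 has f-setter on 1)

#0 →J1
#1 →I1
#2 →J1
#3 →J1
#4 →J1
#5 →J1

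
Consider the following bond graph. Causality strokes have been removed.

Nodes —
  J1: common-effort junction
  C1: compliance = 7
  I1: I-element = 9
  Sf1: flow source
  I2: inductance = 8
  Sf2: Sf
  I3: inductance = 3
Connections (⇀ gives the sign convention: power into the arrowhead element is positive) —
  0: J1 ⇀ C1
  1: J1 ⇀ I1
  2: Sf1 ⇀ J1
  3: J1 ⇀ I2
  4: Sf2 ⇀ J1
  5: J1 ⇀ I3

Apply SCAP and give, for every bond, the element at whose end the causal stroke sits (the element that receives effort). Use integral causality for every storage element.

β2 stroke→Sf1  (Sf1: flow source, stroke at near end)
β4 stroke→Sf2  (source Sf2 imposes f)
β0 stroke→J1  (C1: C, integral causality)
β1 stroke→I1  (J1 effort already set via bond 0)
β3 stroke→I2  (common-e at J1 fixed by 0)
β5 stroke→I3  (0-jn J1 has e-setter on 0)

b0 →J1
b1 →I1
b2 →Sf1
b3 →I2
b4 →Sf2
b5 →I3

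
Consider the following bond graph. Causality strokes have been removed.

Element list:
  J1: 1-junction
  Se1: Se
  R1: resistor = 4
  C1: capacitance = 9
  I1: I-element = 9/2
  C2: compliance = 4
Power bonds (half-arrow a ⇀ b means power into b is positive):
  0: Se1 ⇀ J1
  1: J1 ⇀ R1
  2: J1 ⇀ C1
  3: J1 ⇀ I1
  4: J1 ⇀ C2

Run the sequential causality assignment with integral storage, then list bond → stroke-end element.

b0 stroke at J1
b1 stroke at J1
b2 stroke at J1
b3 stroke at I1
b4 stroke at J1

b0 |J1  (source Se1 imposes e)
b2 |J1  (C1 outputs effort q/C1)
b3 |I1  (I1 outputs flow p/I1)
b1 |J1  (1-jn J1 has f-setter on 3)
b4 |J1  (J1 flow already set via bond 3)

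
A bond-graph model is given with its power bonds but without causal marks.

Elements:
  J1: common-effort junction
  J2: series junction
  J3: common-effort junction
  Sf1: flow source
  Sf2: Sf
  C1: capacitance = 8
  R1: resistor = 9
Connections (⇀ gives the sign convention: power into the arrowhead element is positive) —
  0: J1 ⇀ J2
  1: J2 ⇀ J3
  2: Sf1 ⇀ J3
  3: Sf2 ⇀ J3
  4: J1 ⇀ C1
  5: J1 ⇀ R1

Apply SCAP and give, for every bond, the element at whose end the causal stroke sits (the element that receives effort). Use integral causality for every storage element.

bond 0 →J2
bond 1 →J3
bond 2 →Sf1
bond 3 →Sf2
bond 4 →J1
bond 5 →R1

b2 →Sf1  (source Sf1 imposes f)
b3 →Sf2  (Sf2: flow source, stroke at near end)
b1 →J3  (closing 0-jn rule on J3)
b0 →J2  (common-f at J2 fixed by 1)
b4 →J1  (prefer integral on C1)
b5 →R1  (0-jn J1 has e-setter on 4)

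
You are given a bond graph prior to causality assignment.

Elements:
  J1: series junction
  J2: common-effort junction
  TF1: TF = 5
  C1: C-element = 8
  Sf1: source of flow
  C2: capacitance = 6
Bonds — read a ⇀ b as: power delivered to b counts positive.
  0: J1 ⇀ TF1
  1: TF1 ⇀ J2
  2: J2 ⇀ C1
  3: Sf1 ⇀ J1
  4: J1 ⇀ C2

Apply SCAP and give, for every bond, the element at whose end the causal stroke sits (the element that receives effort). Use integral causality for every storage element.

β3 |Sf1  (Sf1 fixes flow; stroke at Sf1)
β0 |J1  (common-f at J1 fixed by 3)
β4 |J1  (common-f at J1 fixed by 3)
β1 |TF1  (through TF1, causality passes straight; one stroke at TF1)
β2 |J2  (closing 0-jn rule on J2)

#0 stroke→J1
#1 stroke→TF1
#2 stroke→J2
#3 stroke→Sf1
#4 stroke→J1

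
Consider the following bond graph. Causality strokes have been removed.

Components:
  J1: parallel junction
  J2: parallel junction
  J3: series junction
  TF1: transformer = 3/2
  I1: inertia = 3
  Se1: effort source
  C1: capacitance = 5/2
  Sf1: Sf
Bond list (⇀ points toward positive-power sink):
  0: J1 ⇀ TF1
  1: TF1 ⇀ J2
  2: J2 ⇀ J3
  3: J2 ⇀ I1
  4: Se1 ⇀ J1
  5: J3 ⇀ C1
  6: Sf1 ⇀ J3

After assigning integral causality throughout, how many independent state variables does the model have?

2  (C1, I1 all integral)

β4 |J1  (Se1 fixes effort; stroke away)
β6 |Sf1  (Sf1 fixes flow; stroke at Sf1)
β0 |TF1  (J1 effort already set via bond 4)
β2 |J3  (1-jn J3 has f-setter on 6)
β5 |J3  (J3 flow already set via bond 6)
β1 |J2  (TF1 one-in-one-out from 0)
β3 |I1  (J2: bond 1 brought effort, rest push out)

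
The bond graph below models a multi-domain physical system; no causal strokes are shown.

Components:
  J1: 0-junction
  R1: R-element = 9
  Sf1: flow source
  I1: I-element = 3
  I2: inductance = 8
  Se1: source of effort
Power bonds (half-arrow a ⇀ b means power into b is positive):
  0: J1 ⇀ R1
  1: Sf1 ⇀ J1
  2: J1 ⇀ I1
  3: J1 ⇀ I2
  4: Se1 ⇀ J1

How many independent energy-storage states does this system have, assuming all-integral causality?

#1 stroke at Sf1  (source Sf1 imposes f)
#4 stroke at J1  (source Se1 imposes e)
#0 stroke at R1  (common-e at J1 fixed by 4)
#2 stroke at I1  (common-e at J1 fixed by 4)
#3 stroke at I2  (J1: bond 4 brought effort, rest push out)

2  (I1, I2 all integral)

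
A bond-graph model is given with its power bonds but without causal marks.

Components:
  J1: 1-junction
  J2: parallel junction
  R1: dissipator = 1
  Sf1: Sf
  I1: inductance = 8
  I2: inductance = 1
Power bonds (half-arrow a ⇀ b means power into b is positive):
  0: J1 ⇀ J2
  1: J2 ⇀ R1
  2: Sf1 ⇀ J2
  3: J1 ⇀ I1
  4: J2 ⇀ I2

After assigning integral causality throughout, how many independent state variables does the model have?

#2 |Sf1  (Sf1: flow source, stroke at near end)
#3 |I1  (I1 integral (f out))
#0 |J1  (1-jn J1 has f-setter on 3)
#4 |I2  (I2 integral (f out))
#1 |J2  (closing 0-jn rule on J2)

2  (I1, I2 all integral)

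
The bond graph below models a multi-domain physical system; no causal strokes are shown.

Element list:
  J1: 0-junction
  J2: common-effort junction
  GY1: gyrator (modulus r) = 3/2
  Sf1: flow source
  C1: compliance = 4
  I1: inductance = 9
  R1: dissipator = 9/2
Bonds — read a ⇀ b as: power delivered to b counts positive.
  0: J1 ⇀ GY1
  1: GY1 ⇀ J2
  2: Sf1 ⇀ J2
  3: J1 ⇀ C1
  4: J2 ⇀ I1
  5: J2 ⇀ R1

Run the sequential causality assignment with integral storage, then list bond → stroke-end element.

bond 2 stroke at Sf1  (source Sf1 imposes f)
bond 3 stroke at J1  (C1: C, integral causality)
bond 0 stroke at GY1  (common-e at J1 fixed by 3)
bond 1 stroke at GY1  (through GY1, causality inverts; strokes same side of GY1)
bond 4 stroke at I1  (I1 integral (f out))
bond 5 stroke at J2  (J2 needs exactly one e-in)

β0 stroke→GY1
β1 stroke→GY1
β2 stroke→Sf1
β3 stroke→J1
β4 stroke→I1
β5 stroke→J2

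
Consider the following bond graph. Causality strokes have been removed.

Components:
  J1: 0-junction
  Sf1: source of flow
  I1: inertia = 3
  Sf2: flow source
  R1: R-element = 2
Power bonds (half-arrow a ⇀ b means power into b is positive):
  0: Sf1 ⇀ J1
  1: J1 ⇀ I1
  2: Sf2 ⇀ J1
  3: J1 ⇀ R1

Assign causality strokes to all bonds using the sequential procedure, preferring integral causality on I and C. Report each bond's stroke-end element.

b0 stroke→Sf1
b1 stroke→I1
b2 stroke→Sf2
b3 stroke→J1

b0 stroke→Sf1  (source Sf1 imposes f)
b2 stroke→Sf2  (Sf2 (Sf) sets flow on bond)
b1 stroke→I1  (prefer integral on I1)
b3 stroke→J1  (J1 needs exactly one e-in)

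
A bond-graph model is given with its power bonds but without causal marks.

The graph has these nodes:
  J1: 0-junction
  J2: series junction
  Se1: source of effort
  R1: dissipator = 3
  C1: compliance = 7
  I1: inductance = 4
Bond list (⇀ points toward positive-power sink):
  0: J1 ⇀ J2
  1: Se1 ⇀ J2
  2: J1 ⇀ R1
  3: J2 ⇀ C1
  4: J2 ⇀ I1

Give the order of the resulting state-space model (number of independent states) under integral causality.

2  (C1, I1 all integral)

#1 |J2  (Se1 (Se) sets effort on bond)
#3 |J2  (C1: C, integral causality)
#4 |I1  (I1 integral (f out))
#0 |J2  (1-jn J2 has f-setter on 4)
#2 |J1  (J1 needs exactly one e-in)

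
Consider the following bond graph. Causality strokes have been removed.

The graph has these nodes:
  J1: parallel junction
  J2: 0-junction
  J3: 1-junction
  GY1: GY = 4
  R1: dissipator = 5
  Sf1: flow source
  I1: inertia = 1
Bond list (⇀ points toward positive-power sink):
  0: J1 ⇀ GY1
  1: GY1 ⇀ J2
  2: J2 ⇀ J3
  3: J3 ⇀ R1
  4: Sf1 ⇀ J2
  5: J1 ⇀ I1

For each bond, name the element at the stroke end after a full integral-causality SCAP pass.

β0 stroke at J1
β1 stroke at J2
β2 stroke at J3
β3 stroke at R1
β4 stroke at Sf1
β5 stroke at I1

#4 stroke→Sf1  (source Sf1 imposes f)
#5 stroke→I1  (prefer integral on I1)
#0 stroke→J1  (J1 needs exactly one e-in)
#1 stroke→J2  (through GY1, causality inverts; strokes same side of GY1)
#2 stroke→J3  (J2 effort already set via bond 1)
#3 stroke→R1  (only one flow-in slot at J3)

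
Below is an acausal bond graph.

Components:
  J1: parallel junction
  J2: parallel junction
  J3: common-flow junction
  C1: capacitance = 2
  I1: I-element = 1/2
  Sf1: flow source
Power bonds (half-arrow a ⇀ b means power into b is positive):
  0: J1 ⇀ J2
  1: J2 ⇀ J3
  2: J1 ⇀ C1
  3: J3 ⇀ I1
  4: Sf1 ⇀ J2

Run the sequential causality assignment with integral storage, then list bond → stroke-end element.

b0 stroke→J2
b1 stroke→J3
b2 stroke→J1
b3 stroke→I1
b4 stroke→Sf1

b4 stroke at Sf1  (Sf1 fixes flow; stroke at Sf1)
b2 stroke at J1  (prefer integral on C1)
b0 stroke at J2  (common-e at J1 fixed by 2)
b1 stroke at J3  (J2 effort already set via bond 0)
b3 stroke at I1  (J3: last free bond brings flow in)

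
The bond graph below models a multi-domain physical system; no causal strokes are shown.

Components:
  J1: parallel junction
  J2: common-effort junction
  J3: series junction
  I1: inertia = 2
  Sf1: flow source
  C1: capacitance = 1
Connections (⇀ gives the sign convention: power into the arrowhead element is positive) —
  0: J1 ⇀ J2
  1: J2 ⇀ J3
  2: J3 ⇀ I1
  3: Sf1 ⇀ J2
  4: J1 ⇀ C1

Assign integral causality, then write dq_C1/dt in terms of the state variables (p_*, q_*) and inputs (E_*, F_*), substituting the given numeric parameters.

dq_C1/dt = F_Sf1 - p_I1/2

b3 stroke→Sf1  (Sf1 fixes flow; stroke at Sf1)
b2 stroke→I1  (I1 integral (f out))
b1 stroke→J3  (J3: bond 2 brought flow, rest push out)
b0 stroke→J2  (only one effort-in slot at J2)
b4 stroke→J1  (J1: last free bond brings effort in)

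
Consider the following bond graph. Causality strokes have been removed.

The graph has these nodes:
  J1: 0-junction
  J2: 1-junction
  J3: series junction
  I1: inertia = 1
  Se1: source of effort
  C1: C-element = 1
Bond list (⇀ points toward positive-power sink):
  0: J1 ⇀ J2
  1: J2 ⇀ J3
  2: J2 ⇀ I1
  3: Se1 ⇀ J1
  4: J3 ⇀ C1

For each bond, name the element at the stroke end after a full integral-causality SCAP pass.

β3 |J1  (Se1: effort source, stroke at far end)
β0 |J2  (J1 effort already set via bond 3)
β2 |I1  (I1 integral (f out))
β1 |J2  (J2 flow already set via bond 2)
β4 |J3  (J3: bond 1 brought flow, rest push out)

b0 stroke at J2
b1 stroke at J2
b2 stroke at I1
b3 stroke at J1
b4 stroke at J3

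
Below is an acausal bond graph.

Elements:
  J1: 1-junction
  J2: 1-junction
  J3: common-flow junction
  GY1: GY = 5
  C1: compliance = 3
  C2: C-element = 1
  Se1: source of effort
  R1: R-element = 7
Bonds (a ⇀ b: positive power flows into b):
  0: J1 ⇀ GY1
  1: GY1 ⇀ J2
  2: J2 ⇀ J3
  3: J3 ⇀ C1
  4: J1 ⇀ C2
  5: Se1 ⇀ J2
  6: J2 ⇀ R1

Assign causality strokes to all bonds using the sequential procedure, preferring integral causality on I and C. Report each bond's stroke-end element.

b0 |GY1
b1 |GY1
b2 |J2
b3 |J3
b4 |J1
b5 |J2
b6 |J2

β5 stroke at J2  (Se1 fixes effort; stroke away)
β3 stroke at J3  (C1 integral (e out))
β2 stroke at J2  (J3 needs exactly one f-in)
β4 stroke at J1  (C2: C, integral causality)
β0 stroke at GY1  (J1: last free bond brings flow in)
β1 stroke at GY1  (GY1: gyrator matches bond 0)
β6 stroke at J2  (J2: bond 1 brought flow, rest push out)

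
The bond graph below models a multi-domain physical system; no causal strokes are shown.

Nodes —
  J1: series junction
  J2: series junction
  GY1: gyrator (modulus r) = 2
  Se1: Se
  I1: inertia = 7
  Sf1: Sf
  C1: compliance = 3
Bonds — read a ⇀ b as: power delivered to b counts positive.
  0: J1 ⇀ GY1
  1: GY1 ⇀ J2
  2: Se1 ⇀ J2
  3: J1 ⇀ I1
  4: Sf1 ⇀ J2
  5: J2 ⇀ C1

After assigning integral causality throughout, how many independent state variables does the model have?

#2 →J2  (Se1 (Se) sets effort on bond)
#4 →Sf1  (Sf1 (Sf) sets flow on bond)
#1 →J2  (J2 flow already set via bond 4)
#5 →J2  (J2: bond 4 brought flow, rest push out)
#0 →J1  (GY1: gyrator matches bond 1)
#3 →I1  (closing 1-jn rule on J1)

2  (C1, I1 all integral)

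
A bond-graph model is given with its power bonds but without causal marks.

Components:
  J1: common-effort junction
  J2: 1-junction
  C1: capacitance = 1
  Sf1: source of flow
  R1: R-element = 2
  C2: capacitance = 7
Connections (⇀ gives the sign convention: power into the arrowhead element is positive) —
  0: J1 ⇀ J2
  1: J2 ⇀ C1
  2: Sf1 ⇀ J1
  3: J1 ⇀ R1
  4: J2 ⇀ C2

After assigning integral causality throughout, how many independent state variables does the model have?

2  (C1, C2 all integral)

β2 |Sf1  (Sf1: flow source, stroke at near end)
β1 |J2  (C1: C, integral causality)
β4 |J2  (prefer integral on C2)
β0 |J1  (closing 1-jn rule on J2)
β3 |R1  (common-e at J1 fixed by 0)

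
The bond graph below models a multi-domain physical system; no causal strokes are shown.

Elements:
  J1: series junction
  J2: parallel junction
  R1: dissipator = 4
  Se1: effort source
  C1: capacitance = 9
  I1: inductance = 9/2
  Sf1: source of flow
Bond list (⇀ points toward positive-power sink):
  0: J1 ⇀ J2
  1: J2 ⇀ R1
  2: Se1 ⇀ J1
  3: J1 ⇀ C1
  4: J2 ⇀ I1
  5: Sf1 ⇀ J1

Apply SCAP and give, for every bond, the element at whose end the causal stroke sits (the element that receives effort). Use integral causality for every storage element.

b2 →J1  (Se1: effort source, stroke at far end)
b5 →Sf1  (Sf1 (Sf) sets flow on bond)
b0 →J1  (J1: bond 5 brought flow, rest push out)
b3 →J1  (J1 flow already set via bond 5)
b4 →I1  (I1: I, integral causality)
b1 →J2  (J2 needs exactly one e-in)

bond 0 →J1
bond 1 →J2
bond 2 →J1
bond 3 →J1
bond 4 →I1
bond 5 →Sf1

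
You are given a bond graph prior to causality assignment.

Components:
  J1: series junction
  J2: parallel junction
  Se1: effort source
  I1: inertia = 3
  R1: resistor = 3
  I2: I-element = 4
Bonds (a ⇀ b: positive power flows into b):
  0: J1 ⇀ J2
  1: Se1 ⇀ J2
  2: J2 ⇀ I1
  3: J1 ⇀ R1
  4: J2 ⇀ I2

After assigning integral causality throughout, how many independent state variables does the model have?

2  (I1, I2 all integral)

b1 stroke at J2  (Se1 fixes effort; stroke away)
b0 stroke at J1  (0-jn J2 has e-setter on 1)
b2 stroke at I1  (0-jn J2 has e-setter on 1)
b4 stroke at I2  (common-e at J2 fixed by 1)
b3 stroke at R1  (J1: last free bond brings flow in)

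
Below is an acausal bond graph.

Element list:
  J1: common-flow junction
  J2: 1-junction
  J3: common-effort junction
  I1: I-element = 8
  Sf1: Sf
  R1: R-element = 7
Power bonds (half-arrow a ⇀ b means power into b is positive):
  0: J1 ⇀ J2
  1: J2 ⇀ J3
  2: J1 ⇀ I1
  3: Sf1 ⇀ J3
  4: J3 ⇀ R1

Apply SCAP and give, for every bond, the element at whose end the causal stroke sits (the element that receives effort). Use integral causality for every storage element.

β0 |J1
β1 |J2
β2 |I1
β3 |Sf1
β4 |J3

β3 →Sf1  (source Sf1 imposes f)
β2 →I1  (I1 integral (f out))
β0 →J1  (J1: bond 2 brought flow, rest push out)
β1 →J2  (J2 flow already set via bond 0)
β4 →J3  (J3 needs exactly one e-in)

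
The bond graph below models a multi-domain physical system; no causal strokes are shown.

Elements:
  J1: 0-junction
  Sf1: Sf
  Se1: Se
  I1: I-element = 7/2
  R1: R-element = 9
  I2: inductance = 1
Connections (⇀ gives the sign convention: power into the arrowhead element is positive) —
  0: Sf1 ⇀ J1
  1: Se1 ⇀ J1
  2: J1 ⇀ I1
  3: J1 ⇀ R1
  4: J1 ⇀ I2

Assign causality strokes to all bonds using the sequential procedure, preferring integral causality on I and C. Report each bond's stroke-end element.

β0 →Sf1  (source Sf1 imposes f)
β1 →J1  (Se1: effort source, stroke at far end)
β2 →I1  (J1 effort already set via bond 1)
β3 →R1  (J1: bond 1 brought effort, rest push out)
β4 →I2  (0-jn J1 has e-setter on 1)

β0 |Sf1
β1 |J1
β2 |I1
β3 |R1
β4 |I2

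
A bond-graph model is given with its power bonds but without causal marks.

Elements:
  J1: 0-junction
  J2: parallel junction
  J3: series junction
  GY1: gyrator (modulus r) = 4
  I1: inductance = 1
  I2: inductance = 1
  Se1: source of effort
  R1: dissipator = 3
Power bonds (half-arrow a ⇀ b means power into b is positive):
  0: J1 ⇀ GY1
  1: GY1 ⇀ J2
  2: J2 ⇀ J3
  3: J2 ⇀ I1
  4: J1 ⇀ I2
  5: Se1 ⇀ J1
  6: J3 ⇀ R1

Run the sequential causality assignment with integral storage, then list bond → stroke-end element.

bond 5 |J1  (source Se1 imposes e)
bond 0 |GY1  (0-jn J1 has e-setter on 5)
bond 4 |I2  (common-e at J1 fixed by 5)
bond 1 |GY1  (GY1 both-in/both-out from 0)
bond 3 |I1  (I1: I, integral causality)
bond 2 |J2  (closing 0-jn rule on J2)
bond 6 |J3  (1-jn J3 has f-setter on 2)

#0 →GY1
#1 →GY1
#2 →J2
#3 →I1
#4 →I2
#5 →J1
#6 →J3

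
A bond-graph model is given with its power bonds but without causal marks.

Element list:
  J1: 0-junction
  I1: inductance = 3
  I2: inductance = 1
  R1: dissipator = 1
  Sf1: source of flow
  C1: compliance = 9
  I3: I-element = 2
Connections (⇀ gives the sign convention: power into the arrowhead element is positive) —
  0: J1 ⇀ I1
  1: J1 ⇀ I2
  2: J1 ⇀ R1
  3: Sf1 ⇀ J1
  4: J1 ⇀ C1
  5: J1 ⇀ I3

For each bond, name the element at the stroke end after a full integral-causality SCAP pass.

#3 stroke→Sf1  (source Sf1 imposes f)
#0 stroke→I1  (I1: I, integral causality)
#1 stroke→I2  (I2: I, integral causality)
#4 stroke→J1  (C1: C, integral causality)
#2 stroke→R1  (J1: bond 4 brought effort, rest push out)
#5 stroke→I3  (J1 effort already set via bond 4)

#0 →I1
#1 →I2
#2 →R1
#3 →Sf1
#4 →J1
#5 →I3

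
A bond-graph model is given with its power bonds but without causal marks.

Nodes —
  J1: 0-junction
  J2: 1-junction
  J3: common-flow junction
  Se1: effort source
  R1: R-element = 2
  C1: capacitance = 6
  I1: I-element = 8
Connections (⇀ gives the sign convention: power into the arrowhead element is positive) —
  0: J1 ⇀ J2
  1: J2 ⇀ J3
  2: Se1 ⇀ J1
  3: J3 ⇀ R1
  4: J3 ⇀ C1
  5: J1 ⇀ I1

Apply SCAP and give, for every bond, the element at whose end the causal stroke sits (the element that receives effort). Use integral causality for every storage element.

β0 |J2
β1 |J3
β2 |J1
β3 |R1
β4 |J3
β5 |I1

β2 stroke→J1  (Se1 fixes effort; stroke away)
β0 stroke→J2  (common-e at J1 fixed by 2)
β5 stroke→I1  (common-e at J1 fixed by 2)
β1 stroke→J3  (J2: last free bond brings flow in)
β4 stroke→J3  (C1: C, integral causality)
β3 stroke→R1  (only one flow-in slot at J3)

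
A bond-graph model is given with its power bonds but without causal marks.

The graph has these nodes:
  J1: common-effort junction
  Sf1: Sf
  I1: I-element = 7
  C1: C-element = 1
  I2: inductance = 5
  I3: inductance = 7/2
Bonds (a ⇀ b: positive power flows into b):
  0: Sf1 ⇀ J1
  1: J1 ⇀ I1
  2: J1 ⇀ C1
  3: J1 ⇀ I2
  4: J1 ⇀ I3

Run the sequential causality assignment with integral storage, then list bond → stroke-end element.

β0 →Sf1
β1 →I1
β2 →J1
β3 →I2
β4 →I3

b0 stroke→Sf1  (Sf1 (Sf) sets flow on bond)
b1 stroke→I1  (I1 outputs flow p/I1)
b2 stroke→J1  (prefer integral on C1)
b3 stroke→I2  (J1 effort already set via bond 2)
b4 stroke→I3  (J1: bond 2 brought effort, rest push out)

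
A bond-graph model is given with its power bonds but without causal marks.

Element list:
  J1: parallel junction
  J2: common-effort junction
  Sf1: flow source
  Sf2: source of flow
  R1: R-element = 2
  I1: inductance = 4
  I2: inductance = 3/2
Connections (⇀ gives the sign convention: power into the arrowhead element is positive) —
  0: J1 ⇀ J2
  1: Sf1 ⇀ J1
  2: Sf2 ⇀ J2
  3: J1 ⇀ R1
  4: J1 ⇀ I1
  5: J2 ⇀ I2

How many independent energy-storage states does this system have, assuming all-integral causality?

2  (I1, I2 all integral)

b1 stroke at Sf1  (Sf1 (Sf) sets flow on bond)
b2 stroke at Sf2  (Sf2 (Sf) sets flow on bond)
b4 stroke at I1  (I1 outputs flow p/I1)
b5 stroke at I2  (I2 integral (f out))
b0 stroke at J2  (J2 needs exactly one e-in)
b3 stroke at J1  (J1 needs exactly one e-in)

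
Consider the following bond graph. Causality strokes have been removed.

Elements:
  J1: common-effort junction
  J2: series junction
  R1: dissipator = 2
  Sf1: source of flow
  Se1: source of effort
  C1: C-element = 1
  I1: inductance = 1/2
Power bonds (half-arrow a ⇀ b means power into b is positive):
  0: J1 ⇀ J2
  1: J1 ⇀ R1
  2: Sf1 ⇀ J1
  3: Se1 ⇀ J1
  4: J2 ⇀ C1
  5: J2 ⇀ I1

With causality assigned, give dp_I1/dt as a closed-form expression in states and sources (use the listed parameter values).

dp_I1/dt = E_Se1 - q_C1

β2 →Sf1  (Sf1: flow source, stroke at near end)
β3 →J1  (Se1 fixes effort; stroke away)
β0 →J2  (common-e at J1 fixed by 3)
β1 →R1  (J1: bond 3 brought effort, rest push out)
β4 →J2  (C1 integral (e out))
β5 →I1  (J2: last free bond brings flow in)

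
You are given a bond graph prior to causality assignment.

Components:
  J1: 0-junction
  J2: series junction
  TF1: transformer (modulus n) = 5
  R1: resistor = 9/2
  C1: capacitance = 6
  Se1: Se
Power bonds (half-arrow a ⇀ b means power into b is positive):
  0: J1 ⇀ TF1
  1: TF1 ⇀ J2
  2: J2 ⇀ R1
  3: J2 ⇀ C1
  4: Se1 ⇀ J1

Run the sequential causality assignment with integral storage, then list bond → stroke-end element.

#0 |TF1
#1 |J2
#2 |R1
#3 |J2
#4 |J1

#4 →J1  (Se1 (Se) sets effort on bond)
#0 →TF1  (J1 effort already set via bond 4)
#1 →J2  (through TF1, causality passes straight; one stroke at TF1)
#3 →J2  (C1 outputs effort q/C1)
#2 →R1  (closing 1-jn rule on J2)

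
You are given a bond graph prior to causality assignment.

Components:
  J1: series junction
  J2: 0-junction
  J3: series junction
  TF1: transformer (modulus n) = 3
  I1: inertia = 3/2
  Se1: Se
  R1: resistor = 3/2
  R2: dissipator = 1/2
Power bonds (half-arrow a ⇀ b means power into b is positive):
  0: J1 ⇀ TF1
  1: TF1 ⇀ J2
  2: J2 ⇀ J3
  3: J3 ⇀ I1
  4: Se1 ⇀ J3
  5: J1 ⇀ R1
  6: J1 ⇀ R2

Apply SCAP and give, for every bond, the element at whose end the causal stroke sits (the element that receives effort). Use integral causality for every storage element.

b0 |TF1
b1 |J2
b2 |J3
b3 |I1
b4 |J3
b5 |J1
b6 |J1

#4 stroke→J3  (Se1: effort source, stroke at far end)
#3 stroke→I1  (prefer integral on I1)
#2 stroke→J3  (common-f at J3 fixed by 3)
#1 stroke→J2  (closing 0-jn rule on J2)
#0 stroke→TF1  (TF TF1: opposite of bond 1)
#5 stroke→J1  (J1: bond 0 brought flow, rest push out)
#6 stroke→J1  (J1: bond 0 brought flow, rest push out)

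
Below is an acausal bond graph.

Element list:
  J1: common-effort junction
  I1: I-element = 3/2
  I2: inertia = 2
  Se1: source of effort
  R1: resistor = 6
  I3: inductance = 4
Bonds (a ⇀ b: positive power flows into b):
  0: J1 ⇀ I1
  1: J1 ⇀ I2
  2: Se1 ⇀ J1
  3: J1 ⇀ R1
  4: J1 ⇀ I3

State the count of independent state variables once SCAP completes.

bond 2 →J1  (Se1: effort source, stroke at far end)
bond 0 →I1  (common-e at J1 fixed by 2)
bond 1 →I2  (0-jn J1 has e-setter on 2)
bond 3 →R1  (common-e at J1 fixed by 2)
bond 4 →I3  (0-jn J1 has e-setter on 2)

3  (I1, I2, I3 all integral)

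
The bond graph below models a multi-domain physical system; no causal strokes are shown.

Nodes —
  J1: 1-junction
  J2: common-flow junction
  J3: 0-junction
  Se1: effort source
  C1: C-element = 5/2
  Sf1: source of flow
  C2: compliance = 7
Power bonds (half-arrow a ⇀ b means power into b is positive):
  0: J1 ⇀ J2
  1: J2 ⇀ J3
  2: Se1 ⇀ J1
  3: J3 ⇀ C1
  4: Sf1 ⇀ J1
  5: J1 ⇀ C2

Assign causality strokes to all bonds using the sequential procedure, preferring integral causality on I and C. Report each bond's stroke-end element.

b0 stroke→J1
b1 stroke→J2
b2 stroke→J1
b3 stroke→J3
b4 stroke→Sf1
b5 stroke→J1

β2 stroke at J1  (source Se1 imposes e)
β4 stroke at Sf1  (Sf1 (Sf) sets flow on bond)
β0 stroke at J1  (J1 flow already set via bond 4)
β5 stroke at J1  (J1: bond 4 brought flow, rest push out)
β1 stroke at J2  (J2: bond 0 brought flow, rest push out)
β3 stroke at J3  (closing 0-jn rule on J3)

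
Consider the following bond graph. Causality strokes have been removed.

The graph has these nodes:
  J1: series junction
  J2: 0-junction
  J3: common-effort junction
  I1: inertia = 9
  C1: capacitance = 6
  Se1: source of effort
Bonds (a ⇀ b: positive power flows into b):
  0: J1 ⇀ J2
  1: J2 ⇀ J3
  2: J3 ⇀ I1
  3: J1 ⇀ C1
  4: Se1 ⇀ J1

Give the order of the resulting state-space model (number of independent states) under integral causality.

b4 |J1  (Se1 fixes effort; stroke away)
b2 |I1  (I1: I, integral causality)
b1 |J3  (J3: last free bond brings effort in)
b0 |J2  (J2: last free bond brings effort in)
b3 |J1  (common-f at J1 fixed by 0)

2  (C1, I1 all integral)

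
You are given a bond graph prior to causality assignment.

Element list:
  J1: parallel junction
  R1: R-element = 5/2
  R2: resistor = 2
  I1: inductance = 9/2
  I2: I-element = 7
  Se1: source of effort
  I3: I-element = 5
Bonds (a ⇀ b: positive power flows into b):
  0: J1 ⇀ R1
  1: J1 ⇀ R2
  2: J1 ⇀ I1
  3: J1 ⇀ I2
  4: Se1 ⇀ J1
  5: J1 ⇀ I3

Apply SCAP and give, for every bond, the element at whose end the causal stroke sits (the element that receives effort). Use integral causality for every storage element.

β4 stroke→J1  (Se1 (Se) sets effort on bond)
β0 stroke→R1  (J1: bond 4 brought effort, rest push out)
β1 stroke→R2  (J1 effort already set via bond 4)
β2 stroke→I1  (J1: bond 4 brought effort, rest push out)
β3 stroke→I2  (0-jn J1 has e-setter on 4)
β5 stroke→I3  (common-e at J1 fixed by 4)

b0 stroke→R1
b1 stroke→R2
b2 stroke→I1
b3 stroke→I2
b4 stroke→J1
b5 stroke→I3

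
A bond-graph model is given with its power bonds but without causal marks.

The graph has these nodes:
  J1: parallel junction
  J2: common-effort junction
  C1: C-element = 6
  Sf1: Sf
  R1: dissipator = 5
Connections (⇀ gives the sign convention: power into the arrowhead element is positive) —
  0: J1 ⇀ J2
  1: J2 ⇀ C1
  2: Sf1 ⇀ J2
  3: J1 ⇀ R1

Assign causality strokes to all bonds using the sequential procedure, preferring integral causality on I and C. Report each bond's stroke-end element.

b2 stroke→Sf1  (Sf1 fixes flow; stroke at Sf1)
b1 stroke→J2  (C1 integral (e out))
b0 stroke→J1  (common-e at J2 fixed by 1)
b3 stroke→R1  (J1 effort already set via bond 0)

bond 0 |J1
bond 1 |J2
bond 2 |Sf1
bond 3 |R1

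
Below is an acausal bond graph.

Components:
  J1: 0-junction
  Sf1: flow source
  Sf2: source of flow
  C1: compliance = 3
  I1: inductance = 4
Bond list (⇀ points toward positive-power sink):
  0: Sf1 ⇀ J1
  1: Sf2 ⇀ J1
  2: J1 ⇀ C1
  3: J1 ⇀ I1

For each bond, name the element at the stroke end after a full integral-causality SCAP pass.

β0 stroke→Sf1  (source Sf1 imposes f)
β1 stroke→Sf2  (Sf2: flow source, stroke at near end)
β2 stroke→J1  (prefer integral on C1)
β3 stroke→I1  (0-jn J1 has e-setter on 2)

#0 stroke at Sf1
#1 stroke at Sf2
#2 stroke at J1
#3 stroke at I1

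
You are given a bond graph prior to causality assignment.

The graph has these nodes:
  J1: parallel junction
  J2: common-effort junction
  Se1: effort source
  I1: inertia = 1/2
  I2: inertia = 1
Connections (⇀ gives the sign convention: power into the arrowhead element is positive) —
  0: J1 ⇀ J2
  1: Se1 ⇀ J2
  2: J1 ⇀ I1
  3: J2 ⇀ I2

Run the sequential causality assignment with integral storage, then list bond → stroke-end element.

bond 1 →J2  (Se1 fixes effort; stroke away)
bond 0 →J1  (common-e at J2 fixed by 1)
bond 3 →I2  (common-e at J2 fixed by 1)
bond 2 →I1  (common-e at J1 fixed by 0)

#0 stroke at J1
#1 stroke at J2
#2 stroke at I1
#3 stroke at I2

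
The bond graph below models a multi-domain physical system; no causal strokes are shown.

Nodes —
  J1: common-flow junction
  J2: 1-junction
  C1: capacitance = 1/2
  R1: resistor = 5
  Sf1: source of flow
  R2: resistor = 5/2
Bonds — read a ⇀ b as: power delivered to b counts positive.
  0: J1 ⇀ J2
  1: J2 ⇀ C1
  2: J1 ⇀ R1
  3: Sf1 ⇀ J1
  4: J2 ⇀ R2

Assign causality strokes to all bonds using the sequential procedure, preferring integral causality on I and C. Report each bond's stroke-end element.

b3 →Sf1  (source Sf1 imposes f)
b0 →J1  (common-f at J1 fixed by 3)
b2 →J1  (1-jn J1 has f-setter on 3)
b1 →J2  (1-jn J2 has f-setter on 0)
b4 →J2  (J2 flow already set via bond 0)

b0 →J1
b1 →J2
b2 →J1
b3 →Sf1
b4 →J2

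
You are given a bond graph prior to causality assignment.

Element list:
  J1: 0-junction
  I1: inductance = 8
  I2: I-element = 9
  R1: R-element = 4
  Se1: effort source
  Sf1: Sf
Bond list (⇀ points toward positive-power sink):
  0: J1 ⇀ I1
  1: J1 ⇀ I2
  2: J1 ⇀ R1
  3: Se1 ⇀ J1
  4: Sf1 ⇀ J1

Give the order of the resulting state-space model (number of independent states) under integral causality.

β3 |J1  (Se1 (Se) sets effort on bond)
β4 |Sf1  (Sf1 (Sf) sets flow on bond)
β0 |I1  (J1 effort already set via bond 3)
β1 |I2  (J1 effort already set via bond 3)
β2 |R1  (J1 effort already set via bond 3)

2  (I1, I2 all integral)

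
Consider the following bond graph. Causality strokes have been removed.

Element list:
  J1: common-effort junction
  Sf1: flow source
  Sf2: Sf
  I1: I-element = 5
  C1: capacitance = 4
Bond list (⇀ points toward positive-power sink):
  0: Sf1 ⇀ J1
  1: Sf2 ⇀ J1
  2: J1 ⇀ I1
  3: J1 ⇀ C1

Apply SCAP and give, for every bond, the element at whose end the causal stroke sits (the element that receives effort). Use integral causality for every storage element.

#0 |Sf1
#1 |Sf2
#2 |I1
#3 |J1

#0 stroke at Sf1  (source Sf1 imposes f)
#1 stroke at Sf2  (Sf2 fixes flow; stroke at Sf2)
#2 stroke at I1  (I1: I, integral causality)
#3 stroke at J1  (only one effort-in slot at J1)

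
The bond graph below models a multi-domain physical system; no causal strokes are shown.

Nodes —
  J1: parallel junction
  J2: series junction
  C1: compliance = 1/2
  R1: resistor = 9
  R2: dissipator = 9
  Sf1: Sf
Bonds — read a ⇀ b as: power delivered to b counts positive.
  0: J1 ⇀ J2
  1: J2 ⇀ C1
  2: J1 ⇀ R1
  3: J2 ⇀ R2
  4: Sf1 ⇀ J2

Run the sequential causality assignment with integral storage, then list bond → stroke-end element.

#4 |Sf1  (source Sf1 imposes f)
#0 |J2  (1-jn J2 has f-setter on 4)
#1 |J2  (J2 flow already set via bond 4)
#3 |J2  (J2: bond 4 brought flow, rest push out)
#2 |J1  (only one effort-in slot at J1)

b0 stroke→J2
b1 stroke→J2
b2 stroke→J1
b3 stroke→J2
b4 stroke→Sf1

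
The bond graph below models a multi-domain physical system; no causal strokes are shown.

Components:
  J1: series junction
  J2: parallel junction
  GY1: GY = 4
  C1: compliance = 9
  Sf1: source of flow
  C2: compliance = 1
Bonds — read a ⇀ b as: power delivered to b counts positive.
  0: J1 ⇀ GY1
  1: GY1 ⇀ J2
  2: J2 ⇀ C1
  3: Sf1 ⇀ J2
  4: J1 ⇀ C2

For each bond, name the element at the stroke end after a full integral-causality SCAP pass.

#3 stroke at Sf1  (Sf1 fixes flow; stroke at Sf1)
#2 stroke at J2  (prefer integral on C1)
#1 stroke at GY1  (J2: bond 2 brought effort, rest push out)
#0 stroke at GY1  (GY1: gyrator matches bond 1)
#4 stroke at J1  (J1: bond 0 brought flow, rest push out)

bond 0 |GY1
bond 1 |GY1
bond 2 |J2
bond 3 |Sf1
bond 4 |J1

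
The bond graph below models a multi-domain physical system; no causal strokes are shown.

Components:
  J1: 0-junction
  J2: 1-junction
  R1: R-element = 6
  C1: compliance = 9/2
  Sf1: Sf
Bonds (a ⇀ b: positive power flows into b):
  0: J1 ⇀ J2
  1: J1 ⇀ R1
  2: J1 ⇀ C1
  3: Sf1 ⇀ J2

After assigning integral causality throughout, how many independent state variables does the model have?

bond 3 stroke→Sf1  (source Sf1 imposes f)
bond 0 stroke→J2  (1-jn J2 has f-setter on 3)
bond 2 stroke→J1  (prefer integral on C1)
bond 1 stroke→R1  (common-e at J1 fixed by 2)

1  (C1 all integral)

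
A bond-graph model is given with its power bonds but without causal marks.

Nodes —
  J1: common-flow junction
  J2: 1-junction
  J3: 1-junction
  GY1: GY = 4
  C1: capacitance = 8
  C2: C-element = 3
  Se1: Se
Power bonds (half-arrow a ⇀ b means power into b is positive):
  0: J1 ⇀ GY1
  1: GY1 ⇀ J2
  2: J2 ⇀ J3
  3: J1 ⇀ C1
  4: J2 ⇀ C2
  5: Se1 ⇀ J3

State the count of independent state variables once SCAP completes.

2  (C1, C2 all integral)

bond 5 stroke→J3  (Se1 fixes effort; stroke away)
bond 2 stroke→J2  (J3: last free bond brings flow in)
bond 3 stroke→J1  (C1: C, integral causality)
bond 0 stroke→GY1  (only one flow-in slot at J1)
bond 1 stroke→GY1  (GY1 both-in/both-out from 0)
bond 4 stroke→J2  (J2: bond 1 brought flow, rest push out)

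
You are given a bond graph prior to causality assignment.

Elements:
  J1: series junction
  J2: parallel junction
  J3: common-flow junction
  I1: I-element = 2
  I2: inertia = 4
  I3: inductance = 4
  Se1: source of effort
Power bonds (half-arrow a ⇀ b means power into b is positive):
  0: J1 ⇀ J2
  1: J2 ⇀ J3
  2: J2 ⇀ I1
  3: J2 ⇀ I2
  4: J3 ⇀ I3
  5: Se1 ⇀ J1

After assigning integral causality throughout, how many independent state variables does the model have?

bond 5 |J1  (source Se1 imposes e)
bond 0 |J2  (J1 needs exactly one f-in)
bond 1 |J3  (J2 effort already set via bond 0)
bond 2 |I1  (common-e at J2 fixed by 0)
bond 3 |I2  (0-jn J2 has e-setter on 0)
bond 4 |I3  (only one flow-in slot at J3)

3  (I1, I2, I3 all integral)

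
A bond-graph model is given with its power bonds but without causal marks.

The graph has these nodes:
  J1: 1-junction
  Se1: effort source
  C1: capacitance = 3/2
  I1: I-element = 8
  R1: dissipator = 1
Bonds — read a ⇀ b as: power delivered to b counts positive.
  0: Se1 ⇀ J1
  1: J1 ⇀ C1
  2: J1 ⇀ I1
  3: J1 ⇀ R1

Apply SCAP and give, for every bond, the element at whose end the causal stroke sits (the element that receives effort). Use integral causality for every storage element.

#0 →J1
#1 →J1
#2 →I1
#3 →J1

bond 0 |J1  (Se1 (Se) sets effort on bond)
bond 1 |J1  (prefer integral on C1)
bond 2 |I1  (I1: I, integral causality)
bond 3 |J1  (common-f at J1 fixed by 2)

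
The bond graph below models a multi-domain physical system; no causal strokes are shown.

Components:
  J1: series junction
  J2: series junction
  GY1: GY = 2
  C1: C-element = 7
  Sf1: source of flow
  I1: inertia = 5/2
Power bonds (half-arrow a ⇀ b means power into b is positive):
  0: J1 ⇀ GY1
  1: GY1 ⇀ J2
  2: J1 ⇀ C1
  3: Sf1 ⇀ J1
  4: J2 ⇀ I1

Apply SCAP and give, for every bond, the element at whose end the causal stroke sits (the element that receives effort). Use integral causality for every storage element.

b0 |J1
b1 |J2
b2 |J1
b3 |Sf1
b4 |I1

#3 →Sf1  (source Sf1 imposes f)
#0 →J1  (1-jn J1 has f-setter on 3)
#2 →J1  (J1: bond 3 brought flow, rest push out)
#1 →J2  (GY1: gyrator matches bond 0)
#4 →I1  (closing 1-jn rule on J2)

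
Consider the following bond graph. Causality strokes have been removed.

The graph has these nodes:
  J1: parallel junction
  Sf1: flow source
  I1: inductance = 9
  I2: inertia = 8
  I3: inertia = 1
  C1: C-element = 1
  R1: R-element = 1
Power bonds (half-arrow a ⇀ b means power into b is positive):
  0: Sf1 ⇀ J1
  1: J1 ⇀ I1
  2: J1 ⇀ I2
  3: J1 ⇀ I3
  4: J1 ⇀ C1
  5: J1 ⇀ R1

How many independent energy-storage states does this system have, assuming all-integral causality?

4  (C1, I1, I2, I3 all integral)

β0 →Sf1  (Sf1 (Sf) sets flow on bond)
β1 →I1  (I1 integral (f out))
β2 →I2  (prefer integral on I2)
β3 →I3  (I3 outputs flow p/I3)
β4 →J1  (prefer integral on C1)
β5 →R1  (common-e at J1 fixed by 4)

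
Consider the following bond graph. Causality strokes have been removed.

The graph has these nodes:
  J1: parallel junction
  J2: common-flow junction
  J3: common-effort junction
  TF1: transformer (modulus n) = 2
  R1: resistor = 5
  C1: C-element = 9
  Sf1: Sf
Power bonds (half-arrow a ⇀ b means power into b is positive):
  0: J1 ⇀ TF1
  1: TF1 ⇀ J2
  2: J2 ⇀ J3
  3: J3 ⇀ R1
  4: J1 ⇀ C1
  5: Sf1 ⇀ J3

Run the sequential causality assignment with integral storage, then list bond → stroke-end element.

bond 0 stroke at TF1
bond 1 stroke at J2
bond 2 stroke at J3
bond 3 stroke at R1
bond 4 stroke at J1
bond 5 stroke at Sf1

β5 stroke→Sf1  (Sf1: flow source, stroke at near end)
β4 stroke→J1  (C1 integral (e out))
β0 stroke→TF1  (common-e at J1 fixed by 4)
β1 stroke→J2  (TF1: transformer flips bond 0)
β2 stroke→J3  (J2 needs exactly one f-in)
β3 stroke→R1  (J3 effort already set via bond 2)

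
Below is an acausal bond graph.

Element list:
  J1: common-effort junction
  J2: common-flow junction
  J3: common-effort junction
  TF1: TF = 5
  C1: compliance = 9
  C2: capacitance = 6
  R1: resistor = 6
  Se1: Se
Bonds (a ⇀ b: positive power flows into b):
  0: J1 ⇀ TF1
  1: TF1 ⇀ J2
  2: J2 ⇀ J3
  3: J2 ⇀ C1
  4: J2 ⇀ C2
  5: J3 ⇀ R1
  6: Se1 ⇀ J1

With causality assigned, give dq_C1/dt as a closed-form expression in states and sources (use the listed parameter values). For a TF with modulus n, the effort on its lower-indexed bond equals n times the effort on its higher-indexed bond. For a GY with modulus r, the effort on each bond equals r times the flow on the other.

dq_C1/dt = E_Se1/30 - q_C1/54 - q_C2/36

bond 6 →J1  (Se1: effort source, stroke at far end)
bond 0 →TF1  (common-e at J1 fixed by 6)
bond 1 →J2  (TF1: transformer flips bond 0)
bond 3 →J2  (C1: C, integral causality)
bond 4 →J2  (C2: C, integral causality)
bond 2 →J3  (J2 needs exactly one f-in)
bond 5 →R1  (J3 effort already set via bond 2)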